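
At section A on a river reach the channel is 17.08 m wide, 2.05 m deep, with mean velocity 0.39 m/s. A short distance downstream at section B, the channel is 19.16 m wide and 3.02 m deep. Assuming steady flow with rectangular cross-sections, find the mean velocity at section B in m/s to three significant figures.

Q = A₁V₁ = (17.08×2.05) × 0.39 = 13.66 m³/s
A₂ = 19.16 × 3.02 = 57.86 m²
V₂ = Q/A₂ = 13.66/57.86 = 0.2360 m/s

0.236 m/s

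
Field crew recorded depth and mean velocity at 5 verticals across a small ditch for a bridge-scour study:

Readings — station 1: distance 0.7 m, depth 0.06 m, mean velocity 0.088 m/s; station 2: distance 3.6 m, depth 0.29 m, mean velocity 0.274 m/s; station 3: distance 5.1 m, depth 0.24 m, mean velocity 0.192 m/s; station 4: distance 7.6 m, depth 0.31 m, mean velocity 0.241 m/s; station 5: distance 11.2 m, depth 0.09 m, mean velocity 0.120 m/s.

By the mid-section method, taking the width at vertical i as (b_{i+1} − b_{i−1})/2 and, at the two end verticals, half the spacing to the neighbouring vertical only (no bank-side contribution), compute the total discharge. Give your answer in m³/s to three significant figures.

w_1 = (3.6 − 0.7)/2 = 1.45 m; q_1 = 0.088 × 0.06 × 1.45 = 0.007656 m³/s
w_2 = (5.1 − 0.7)/2 = 2.2 m; q_2 = 0.274 × 0.29 × 2.2 = 0.1748 m³/s
w_3 = (7.6 − 3.6)/2 = 2 m; q_3 = 0.192 × 0.24 × 2 = 0.09216 m³/s
w_4 = (11.2 − 5.1)/2 = 3.05 m; q_4 = 0.241 × 0.31 × 3.05 = 0.2279 m³/s
w_5 = (11.2 − 7.6)/2 = 1.8 m; q_5 = 0.120 × 0.09 × 1.8 = 0.01944 m³/s
Q = Σ qᵢ = 0.5219 m³/s

0.522 m³/s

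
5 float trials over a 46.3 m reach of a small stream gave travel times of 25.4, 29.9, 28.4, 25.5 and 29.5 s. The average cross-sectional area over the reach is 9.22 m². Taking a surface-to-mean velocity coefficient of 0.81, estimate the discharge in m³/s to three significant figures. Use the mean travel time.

t̄ = (25.4 + 29.9 + 28.4 + 25.5 + 29.5) / 5 = 27.74 s
v_surface = L / t̄ = 46.3 / 27.74 = 1.669 m/s
v_mean = 0.81 × 1.669 = 1.352 m/s
Q = A × v_mean = 9.22 × 1.352 = 12.46 m³/s

12.5 m³/s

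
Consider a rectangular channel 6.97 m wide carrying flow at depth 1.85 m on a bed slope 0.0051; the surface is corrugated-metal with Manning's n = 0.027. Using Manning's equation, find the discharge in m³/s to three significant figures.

A = b·y = 6.97 × 1.85 = 12.89 m²
P = b + 2y = 6.97 + 2×1.85 = 10.67 m
R = A/P = 12.89/10.67 = 1.208 m
Q = (1/n)·A·R^(2/3)·S^(1/2) = (1/0.027) × 12.89 × 1.208^(2/3) × 0.0051^(1/2) = 38.69 m³/s

38.7 m³/s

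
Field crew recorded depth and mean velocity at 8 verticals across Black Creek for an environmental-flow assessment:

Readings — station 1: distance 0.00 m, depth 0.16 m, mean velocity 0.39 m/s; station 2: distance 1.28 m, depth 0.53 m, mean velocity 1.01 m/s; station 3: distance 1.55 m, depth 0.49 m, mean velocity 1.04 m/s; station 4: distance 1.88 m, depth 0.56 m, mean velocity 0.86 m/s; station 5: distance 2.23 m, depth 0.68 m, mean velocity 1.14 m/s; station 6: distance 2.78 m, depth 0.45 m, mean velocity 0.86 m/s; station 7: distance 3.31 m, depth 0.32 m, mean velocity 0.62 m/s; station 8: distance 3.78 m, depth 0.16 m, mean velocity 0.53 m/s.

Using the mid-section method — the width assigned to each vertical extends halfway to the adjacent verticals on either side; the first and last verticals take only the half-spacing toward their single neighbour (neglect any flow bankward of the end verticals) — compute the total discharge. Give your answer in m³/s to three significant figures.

1.45 m³/s

w_1 = (1.28 − 0.00)/2 = 0.64 m; q_1 = 0.39 × 0.16 × 0.64 = 0.03994 m³/s
w_2 = (1.55 − 0.00)/2 = 0.775 m; q_2 = 1.01 × 0.53 × 0.775 = 0.4149 m³/s
w_3 = (1.88 − 1.28)/2 = 0.3 m; q_3 = 1.04 × 0.49 × 0.3 = 0.1529 m³/s
w_4 = (2.23 − 1.55)/2 = 0.34 m; q_4 = 0.86 × 0.56 × 0.34 = 0.1637 m³/s
w_5 = (2.78 − 1.88)/2 = 0.45 m; q_5 = 1.14 × 0.68 × 0.45 = 0.3488 m³/s
w_6 = (3.31 − 2.23)/2 = 0.54 m; q_6 = 0.86 × 0.45 × 0.54 = 0.2090 m³/s
w_7 = (3.78 − 2.78)/2 = 0.5 m; q_7 = 0.62 × 0.32 × 0.5 = 0.09920 m³/s
w_8 = (3.78 − 3.31)/2 = 0.235 m; q_8 = 0.53 × 0.16 × 0.235 = 0.01993 m³/s
Q = Σ qᵢ = 1.448 m³/s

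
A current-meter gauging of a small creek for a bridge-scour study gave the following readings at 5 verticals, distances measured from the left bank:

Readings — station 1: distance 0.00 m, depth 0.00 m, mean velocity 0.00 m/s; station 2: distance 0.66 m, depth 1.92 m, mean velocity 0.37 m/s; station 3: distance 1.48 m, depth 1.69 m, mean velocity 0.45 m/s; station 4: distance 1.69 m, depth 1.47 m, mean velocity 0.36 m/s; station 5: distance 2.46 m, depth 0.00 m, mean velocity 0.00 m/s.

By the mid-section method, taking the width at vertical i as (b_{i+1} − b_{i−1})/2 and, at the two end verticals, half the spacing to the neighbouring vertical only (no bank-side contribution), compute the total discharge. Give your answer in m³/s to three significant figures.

1.18 m³/s

w_2 = (1.48 − 0.00)/2 = 0.74 m; q_2 = 0.37 × 1.92 × 0.74 = 0.5257 m³/s
w_3 = (1.69 − 0.66)/2 = 0.515 m; q_3 = 0.45 × 1.69 × 0.515 = 0.3917 m³/s
w_4 = (2.46 − 1.48)/2 = 0.49 m; q_4 = 0.36 × 1.47 × 0.49 = 0.2593 m³/s
Stations 1, 5 contribute zero (depth or velocity is 0).
Q = Σ qᵢ = 1.177 m³/s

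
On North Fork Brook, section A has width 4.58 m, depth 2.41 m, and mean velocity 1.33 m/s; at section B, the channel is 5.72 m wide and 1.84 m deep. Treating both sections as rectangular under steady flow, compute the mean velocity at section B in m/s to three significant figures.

Q = A₁V₁ = (4.58×2.41) × 1.33 = 14.68 m³/s
A₂ = 5.72 × 1.84 = 10.52 m²
V₂ = Q/A₂ = 14.68/10.52 = 1.395 m/s

1.39 m/s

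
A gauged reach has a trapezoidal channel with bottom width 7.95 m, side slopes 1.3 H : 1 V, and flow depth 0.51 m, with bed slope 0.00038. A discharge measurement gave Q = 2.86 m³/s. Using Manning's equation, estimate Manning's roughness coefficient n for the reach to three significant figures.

A = (b + z·y)·y = (7.95 + 1.3×0.51)×0.51 = 4.393 m²
P = b + 2y√(1+z²) = 7.95 + 2×0.51×√(1+1.3²) = 9.623 m
R = A/P = 4.393/9.623 = 0.4565 m
n = (1/Q)·A·R^(2/3)·S^(1/2) = (1/2.86) × 4.393 × 0.5929 × 0.01949 = 0.01775

0.0177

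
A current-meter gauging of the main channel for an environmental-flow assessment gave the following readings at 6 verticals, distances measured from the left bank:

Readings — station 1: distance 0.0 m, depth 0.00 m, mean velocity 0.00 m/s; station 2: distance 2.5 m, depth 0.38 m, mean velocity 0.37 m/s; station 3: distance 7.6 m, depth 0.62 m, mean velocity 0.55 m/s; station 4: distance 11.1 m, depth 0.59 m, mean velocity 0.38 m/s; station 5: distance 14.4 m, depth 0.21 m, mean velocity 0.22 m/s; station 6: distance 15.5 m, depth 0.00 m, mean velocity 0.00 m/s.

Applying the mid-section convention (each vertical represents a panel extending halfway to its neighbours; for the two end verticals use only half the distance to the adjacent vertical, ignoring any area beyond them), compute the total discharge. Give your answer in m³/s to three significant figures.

2.86 m³/s

w_2 = (7.6 − 0.0)/2 = 3.8 m; q_2 = 0.37 × 0.38 × 3.8 = 0.5343 m³/s
w_3 = (11.1 − 2.5)/2 = 4.3 m; q_3 = 0.55 × 0.62 × 4.3 = 1.466 m³/s
w_4 = (14.4 − 7.6)/2 = 3.4 m; q_4 = 0.38 × 0.59 × 3.4 = 0.7623 m³/s
w_5 = (15.5 − 11.1)/2 = 2.2 m; q_5 = 0.22 × 0.21 × 2.2 = 0.1016 m³/s
Stations 1, 6 contribute zero (depth or velocity is 0).
Q = Σ qᵢ = 2.865 m³/s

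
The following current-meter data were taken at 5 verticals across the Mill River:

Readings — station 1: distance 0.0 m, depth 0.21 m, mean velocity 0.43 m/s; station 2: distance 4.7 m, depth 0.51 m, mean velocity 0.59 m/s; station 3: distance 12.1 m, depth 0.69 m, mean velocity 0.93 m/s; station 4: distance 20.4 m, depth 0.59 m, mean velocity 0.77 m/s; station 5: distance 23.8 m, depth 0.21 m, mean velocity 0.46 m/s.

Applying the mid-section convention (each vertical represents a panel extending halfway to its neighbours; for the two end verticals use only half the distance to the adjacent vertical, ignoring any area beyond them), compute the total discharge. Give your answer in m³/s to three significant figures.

9.89 m³/s

w_1 = (4.7 − 0.0)/2 = 2.35 m; q_1 = 0.43 × 0.21 × 2.35 = 0.2122 m³/s
w_2 = (12.1 − 0.0)/2 = 6.05 m; q_2 = 0.59 × 0.51 × 6.05 = 1.820 m³/s
w_3 = (20.4 − 4.7)/2 = 7.85 m; q_3 = 0.93 × 0.69 × 7.85 = 5.037 m³/s
w_4 = (23.8 − 12.1)/2 = 5.85 m; q_4 = 0.77 × 0.59 × 5.85 = 2.658 m³/s
w_5 = (23.8 − 20.4)/2 = 1.7 m; q_5 = 0.46 × 0.21 × 1.7 = 0.1642 m³/s
Q = Σ qᵢ = 9.892 m³/s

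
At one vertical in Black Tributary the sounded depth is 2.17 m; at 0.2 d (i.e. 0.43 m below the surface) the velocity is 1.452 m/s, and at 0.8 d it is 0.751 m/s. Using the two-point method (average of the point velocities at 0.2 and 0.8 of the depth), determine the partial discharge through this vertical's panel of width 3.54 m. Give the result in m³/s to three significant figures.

8.46 m³/s

v̄ = (1.452 + 0.751) / 2 = 1.102 m/s
q = v̄ × d × w = 1.102 × 2.17 × 3.54 = 8.462 m³/s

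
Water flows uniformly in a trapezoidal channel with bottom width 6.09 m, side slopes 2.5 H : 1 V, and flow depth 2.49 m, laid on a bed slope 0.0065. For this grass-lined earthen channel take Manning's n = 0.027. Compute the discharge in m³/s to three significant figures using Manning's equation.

A = (b + z·y)·y = (6.09 + 2.5×2.49)×2.49 = 30.66 m²
P = b + 2y√(1+z²) = 6.09 + 2×2.49×√(1+2.5²) = 19.50 m
R = A/P = 30.66/19.50 = 1.573 m
Q = (1/n)·A·R^(2/3)·S^(1/2) = (1/0.027) × 30.66 × 1.573^(2/3) × 0.0065^(1/2) = 123.8 m³/s

124 m³/s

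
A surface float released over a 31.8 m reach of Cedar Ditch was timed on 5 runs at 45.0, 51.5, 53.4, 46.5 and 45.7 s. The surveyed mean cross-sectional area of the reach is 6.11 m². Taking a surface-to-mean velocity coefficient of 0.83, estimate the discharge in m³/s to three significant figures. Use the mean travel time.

3.33 m³/s

t̄ = (45.0 + 51.5 + 53.4 + 46.5 + 45.7) / 5 = 48.42 s
v_surface = L / t̄ = 31.8 / 48.42 = 0.6568 m/s
v_mean = 0.83 × 0.6568 = 0.5451 m/s
Q = A × v_mean = 6.11 × 0.5451 = 3.331 m³/s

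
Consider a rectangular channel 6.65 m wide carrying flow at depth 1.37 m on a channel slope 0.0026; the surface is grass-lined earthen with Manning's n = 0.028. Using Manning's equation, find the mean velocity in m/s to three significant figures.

A = b·y = 6.65 × 1.37 = 9.111 m²
P = b + 2y = 6.65 + 2×1.37 = 9.390 m
R = A/P = 9.111/9.390 = 0.9702 m
Q = (1/n)·A·R^(2/3)·S^(1/2) = (1/0.028) × 9.111 × 0.9702^(2/3) × 0.0026^(1/2) = 16.26 m³/s
V = Q/A = 16.26/9.111 = 1.785 m/s

1.78 m/s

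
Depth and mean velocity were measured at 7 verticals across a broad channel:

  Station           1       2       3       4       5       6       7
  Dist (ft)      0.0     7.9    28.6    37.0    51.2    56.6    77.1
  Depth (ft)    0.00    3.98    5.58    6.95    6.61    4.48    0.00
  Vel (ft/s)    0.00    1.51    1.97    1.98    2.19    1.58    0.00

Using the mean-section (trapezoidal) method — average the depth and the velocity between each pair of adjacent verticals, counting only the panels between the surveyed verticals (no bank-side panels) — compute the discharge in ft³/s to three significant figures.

581 ft³/s

Panel 1-2: Δb = 7.9 ft, d̄ = (0.00+3.98)/2 = 1.99, v̄ = (0.00+1.51)/2 = 0.755 → q = 7.9×1.99×0.755 = 11.87 ft³/s
Panel 2-3: Δb = 20.7 ft, d̄ = (3.98+5.58)/2 = 4.78, v̄ = (1.51+1.97)/2 = 1.74 → q = 20.7×4.78×1.74 = 172.2 ft³/s
Panel 3-4: Δb = 8.4 ft, d̄ = (5.58+6.95)/2 = 6.265, v̄ = (1.97+1.98)/2 = 1.975 → q = 8.4×6.265×1.975 = 103.9 ft³/s
Panel 4-5: Δb = 14.2 ft, d̄ = (6.95+6.61)/2 = 6.78, v̄ = (1.98+2.19)/2 = 2.085 → q = 14.2×6.78×2.085 = 200.7 ft³/s
Panel 5-6: Δb = 5.4 ft, d̄ = (6.61+4.48)/2 = 5.545, v̄ = (2.19+1.58)/2 = 1.885 → q = 5.4×5.545×1.885 = 56.44 ft³/s
Panel 6-7: Δb = 20.5 ft, d̄ = (4.48+0.00)/2 = 2.24, v̄ = (1.58+0.00)/2 = 0.79 → q = 20.5×2.24×0.79 = 36.28 ft³/s
Q = Σ q = 581.4 ft³/s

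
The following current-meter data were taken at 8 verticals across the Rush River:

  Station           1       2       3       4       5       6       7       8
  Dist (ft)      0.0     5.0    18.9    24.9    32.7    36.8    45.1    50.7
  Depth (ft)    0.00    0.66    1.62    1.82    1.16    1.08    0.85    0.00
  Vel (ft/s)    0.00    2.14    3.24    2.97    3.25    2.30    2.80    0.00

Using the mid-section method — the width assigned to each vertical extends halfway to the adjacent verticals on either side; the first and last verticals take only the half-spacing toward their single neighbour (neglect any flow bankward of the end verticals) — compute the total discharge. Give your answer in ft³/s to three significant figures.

157 ft³/s

w_2 = (18.9 − 0.0)/2 = 9.45 ft; q_2 = 2.14 × 0.66 × 9.45 = 13.35 ft³/s
w_3 = (24.9 − 5.0)/2 = 9.95 ft; q_3 = 3.24 × 1.62 × 9.95 = 52.23 ft³/s
w_4 = (32.7 − 18.9)/2 = 6.9 ft; q_4 = 2.97 × 1.82 × 6.9 = 37.30 ft³/s
w_5 = (36.8 − 24.9)/2 = 5.95 ft; q_5 = 3.25 × 1.16 × 5.95 = 22.43 ft³/s
w_6 = (45.1 − 32.7)/2 = 6.2 ft; q_6 = 2.30 × 1.08 × 6.2 = 15.40 ft³/s
w_7 = (50.7 − 36.8)/2 = 6.95 ft; q_7 = 2.80 × 0.85 × 6.95 = 16.54 ft³/s
Stations 1, 8 contribute zero (depth or velocity is 0).
Q = Σ qᵢ = 157.2 ft³/s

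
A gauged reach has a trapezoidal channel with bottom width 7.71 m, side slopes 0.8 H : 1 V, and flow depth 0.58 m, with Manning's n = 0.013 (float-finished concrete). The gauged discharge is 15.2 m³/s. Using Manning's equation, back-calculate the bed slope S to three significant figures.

0.00420

A = (b + z·y)·y = (7.71 + 0.8×0.58)×0.58 = 4.741 m²
P = b + 2y√(1+z²) = 7.71 + 2×0.58×√(1+0.8²) = 9.196 m
R = A/P = 4.741/9.196 = 0.5156 m
S = (Q·n / (1·A·R^(2/3)))² = (15.2×0.013 / (1×4.741×0.6430))² = 0.004202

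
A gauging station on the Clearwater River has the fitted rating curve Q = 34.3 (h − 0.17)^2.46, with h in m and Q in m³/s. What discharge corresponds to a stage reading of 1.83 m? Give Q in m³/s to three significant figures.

119 m³/s

Q = 34.3 × (1.83 − 0.17)^2.46 = 34.3 × 1.66^2.46 = 119.3 m³/s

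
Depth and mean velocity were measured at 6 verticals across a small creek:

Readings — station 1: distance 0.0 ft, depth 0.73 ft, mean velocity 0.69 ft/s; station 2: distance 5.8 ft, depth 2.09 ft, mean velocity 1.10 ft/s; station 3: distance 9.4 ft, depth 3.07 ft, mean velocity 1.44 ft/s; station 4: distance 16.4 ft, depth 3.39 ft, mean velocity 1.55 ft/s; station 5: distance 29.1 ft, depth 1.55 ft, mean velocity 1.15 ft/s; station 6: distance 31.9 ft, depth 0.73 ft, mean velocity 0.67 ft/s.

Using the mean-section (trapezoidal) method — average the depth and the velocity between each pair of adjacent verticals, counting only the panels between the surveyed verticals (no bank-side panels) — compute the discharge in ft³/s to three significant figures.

Panel 1-2: Δb = 5.8 ft, d̄ = (0.73+2.09)/2 = 1.41, v̄ = (0.69+1.10)/2 = 0.895 → q = 5.8×1.41×0.895 = 7.319 ft³/s
Panel 2-3: Δb = 3.6 ft, d̄ = (2.09+3.07)/2 = 2.58, v̄ = (1.10+1.44)/2 = 1.27 → q = 3.6×2.58×1.27 = 11.80 ft³/s
Panel 3-4: Δb = 7 ft, d̄ = (3.07+3.39)/2 = 3.23, v̄ = (1.44+1.55)/2 = 1.495 → q = 7×3.23×1.495 = 33.80 ft³/s
Panel 4-5: Δb = 12.7 ft, d̄ = (3.39+1.55)/2 = 2.47, v̄ = (1.55+1.15)/2 = 1.35 → q = 12.7×2.47×1.35 = 42.35 ft³/s
Panel 5-6: Δb = 2.8 ft, d̄ = (1.55+0.73)/2 = 1.14, v̄ = (1.15+0.67)/2 = 0.91 → q = 2.8×1.14×0.91 = 2.905 ft³/s
Q = Σ q = 98.17 ft³/s

98.2 ft³/s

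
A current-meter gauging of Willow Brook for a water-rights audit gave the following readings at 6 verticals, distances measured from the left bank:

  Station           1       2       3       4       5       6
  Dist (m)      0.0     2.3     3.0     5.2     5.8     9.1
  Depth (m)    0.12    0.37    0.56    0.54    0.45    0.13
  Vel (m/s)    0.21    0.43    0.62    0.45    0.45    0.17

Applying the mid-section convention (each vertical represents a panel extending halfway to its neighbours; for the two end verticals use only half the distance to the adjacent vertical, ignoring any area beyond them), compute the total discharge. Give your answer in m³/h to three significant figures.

w_1 = (2.3 − 0.0)/2 = 1.15 m; q_1 = 0.21 × 0.12 × 1.15 = 0.02898 m³/s
w_2 = (3.0 − 0.0)/2 = 1.5 m; q_2 = 0.43 × 0.37 × 1.5 = 0.2387 m³/s
w_3 = (5.2 − 2.3)/2 = 1.45 m; q_3 = 0.62 × 0.56 × 1.45 = 0.5034 m³/s
w_4 = (5.8 − 3.0)/2 = 1.4 m; q_4 = 0.45 × 0.54 × 1.4 = 0.3402 m³/s
w_5 = (9.1 − 5.2)/2 = 1.95 m; q_5 = 0.45 × 0.45 × 1.95 = 0.3949 m³/s
w_6 = (9.1 − 5.8)/2 = 1.65 m; q_6 = 0.17 × 0.13 × 1.65 = 0.03647 m³/s
Q = Σ qᵢ = 1.543 m³/s
= 1.543 × 3600 = 5553 m³/h

5550 m³/h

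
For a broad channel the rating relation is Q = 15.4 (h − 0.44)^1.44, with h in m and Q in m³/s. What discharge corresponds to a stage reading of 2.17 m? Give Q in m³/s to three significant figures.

33.9 m³/s

Q = 15.4 × (2.17 − 0.44)^1.44 = 15.4 × 1.73^1.44 = 33.91 m³/s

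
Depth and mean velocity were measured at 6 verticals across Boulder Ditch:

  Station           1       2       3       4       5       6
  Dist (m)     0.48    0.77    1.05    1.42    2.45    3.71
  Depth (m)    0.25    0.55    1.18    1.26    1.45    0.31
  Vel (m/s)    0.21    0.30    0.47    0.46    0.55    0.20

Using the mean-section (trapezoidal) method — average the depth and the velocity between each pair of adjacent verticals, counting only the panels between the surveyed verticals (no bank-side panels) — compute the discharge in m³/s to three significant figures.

Panel 1-2: Δb = 0.29 m, d̄ = (0.25+0.55)/2 = 0.4, v̄ = (0.21+0.30)/2 = 0.255 → q = 0.29×0.4×0.255 = 0.02958 m³/s
Panel 2-3: Δb = 0.28 m, d̄ = (0.55+1.18)/2 = 0.865, v̄ = (0.30+0.47)/2 = 0.385 → q = 0.28×0.865×0.385 = 0.09325 m³/s
Panel 3-4: Δb = 0.37 m, d̄ = (1.18+1.26)/2 = 1.22, v̄ = (0.47+0.46)/2 = 0.465 → q = 0.37×1.22×0.465 = 0.2099 m³/s
Panel 4-5: Δb = 1.03 m, d̄ = (1.26+1.45)/2 = 1.355, v̄ = (0.46+0.55)/2 = 0.505 → q = 1.03×1.355×0.505 = 0.7048 m³/s
Panel 5-6: Δb = 1.26 m, d̄ = (1.45+0.31)/2 = 0.88, v̄ = (0.55+0.20)/2 = 0.375 → q = 1.26×0.88×0.375 = 0.4158 m³/s
Q = Σ q = 1.453 m³/s

1.45 m³/s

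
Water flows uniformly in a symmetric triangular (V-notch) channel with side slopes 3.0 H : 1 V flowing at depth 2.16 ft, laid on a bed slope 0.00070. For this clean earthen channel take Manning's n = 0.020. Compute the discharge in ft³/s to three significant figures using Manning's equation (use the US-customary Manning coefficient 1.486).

A = z·y² = 3.0×2.16² = 14.00 ft²
P = 2y√(1+z²) = 2×2.16×√(1+3.0²) = 13.66 ft
R = A/P = 14.00/13.66 = 1.025 ft
Q = (1.486/n)·A·R^(2/3)·S^(1/2) = (1.486/0.020) × 14.00 × 1.025^(2/3) × 0.00070^(1/2) = 27.96 ft³/s

28.0 ft³/s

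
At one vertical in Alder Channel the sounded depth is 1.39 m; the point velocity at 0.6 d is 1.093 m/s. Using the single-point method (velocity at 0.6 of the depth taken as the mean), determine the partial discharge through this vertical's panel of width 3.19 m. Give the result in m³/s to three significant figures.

v̄ = v₀.₆ = 1.093 m/s
q = v̄ × d × w = 1.093 × 1.39 × 3.19 = 4.846 m³/s

4.85 m³/s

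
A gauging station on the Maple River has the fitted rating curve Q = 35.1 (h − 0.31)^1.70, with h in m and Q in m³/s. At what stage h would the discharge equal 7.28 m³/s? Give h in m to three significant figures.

h − h₀ = (Q/C)^(1/b) = (7.28/35.1)^(1/1.70) = 0.3964 m
h = 0.31 + 0.3964 = 0.7064 m

0.706 m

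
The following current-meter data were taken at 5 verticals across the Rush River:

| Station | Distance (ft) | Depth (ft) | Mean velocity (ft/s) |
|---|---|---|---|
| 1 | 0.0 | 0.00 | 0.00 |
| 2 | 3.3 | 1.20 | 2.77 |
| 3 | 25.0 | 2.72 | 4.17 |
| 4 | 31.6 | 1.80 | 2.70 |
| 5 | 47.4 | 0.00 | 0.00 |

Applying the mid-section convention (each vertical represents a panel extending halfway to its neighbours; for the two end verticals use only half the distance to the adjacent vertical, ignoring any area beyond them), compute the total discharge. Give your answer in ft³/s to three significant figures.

w_2 = (25.0 − 0.0)/2 = 12.5 ft; q_2 = 2.77 × 1.20 × 12.5 = 41.55 ft³/s
w_3 = (31.6 − 3.3)/2 = 14.15 ft; q_3 = 4.17 × 2.72 × 14.15 = 160.5 ft³/s
w_4 = (47.4 − 25.0)/2 = 11.2 ft; q_4 = 2.70 × 1.80 × 11.2 = 54.43 ft³/s
Stations 1, 5 contribute zero (depth or velocity is 0).
Q = Σ qᵢ = 256.5 ft³/s

256 ft³/s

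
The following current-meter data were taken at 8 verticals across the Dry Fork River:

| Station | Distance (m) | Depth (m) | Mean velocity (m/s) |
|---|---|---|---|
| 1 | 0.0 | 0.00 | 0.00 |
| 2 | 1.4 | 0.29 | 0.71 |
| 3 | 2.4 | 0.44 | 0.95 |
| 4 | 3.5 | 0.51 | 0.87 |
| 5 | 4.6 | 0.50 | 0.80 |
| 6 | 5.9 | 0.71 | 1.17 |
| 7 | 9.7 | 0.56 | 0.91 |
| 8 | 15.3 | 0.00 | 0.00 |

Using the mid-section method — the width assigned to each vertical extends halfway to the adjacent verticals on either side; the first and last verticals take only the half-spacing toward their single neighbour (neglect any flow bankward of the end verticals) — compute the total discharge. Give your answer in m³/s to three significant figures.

6.17 m³/s

w_2 = (2.4 − 0.0)/2 = 1.2 m; q_2 = 0.71 × 0.29 × 1.2 = 0.2471 m³/s
w_3 = (3.5 − 1.4)/2 = 1.05 m; q_3 = 0.95 × 0.44 × 1.05 = 0.4389 m³/s
w_4 = (4.6 − 2.4)/2 = 1.1 m; q_4 = 0.87 × 0.51 × 1.1 = 0.4881 m³/s
w_5 = (5.9 − 3.5)/2 = 1.2 m; q_5 = 0.80 × 0.50 × 1.2 = 0.4800 m³/s
w_6 = (9.7 − 4.6)/2 = 2.55 m; q_6 = 1.17 × 0.71 × 2.55 = 2.118 m³/s
w_7 = (15.3 − 5.9)/2 = 4.7 m; q_7 = 0.91 × 0.56 × 4.7 = 2.395 m³/s
Stations 1, 8 contribute zero (depth or velocity is 0).
Q = Σ qᵢ = 6.167 m³/s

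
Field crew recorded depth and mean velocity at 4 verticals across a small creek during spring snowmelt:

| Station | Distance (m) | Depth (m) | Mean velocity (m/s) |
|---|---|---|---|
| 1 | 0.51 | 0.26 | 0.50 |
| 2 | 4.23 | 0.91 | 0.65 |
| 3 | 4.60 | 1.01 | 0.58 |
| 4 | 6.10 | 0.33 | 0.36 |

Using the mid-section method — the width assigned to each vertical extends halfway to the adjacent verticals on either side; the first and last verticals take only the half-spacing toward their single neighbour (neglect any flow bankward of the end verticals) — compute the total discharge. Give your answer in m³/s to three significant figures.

w_1 = (4.23 − 0.51)/2 = 1.86 m; q_1 = 0.50 × 0.26 × 1.86 = 0.2418 m³/s
w_2 = (4.60 − 0.51)/2 = 2.045 m; q_2 = 0.65 × 0.91 × 2.045 = 1.210 m³/s
w_3 = (6.10 − 4.23)/2 = 0.935 m; q_3 = 0.58 × 1.01 × 0.935 = 0.5477 m³/s
w_4 = (6.10 − 4.60)/2 = 0.75 m; q_4 = 0.36 × 0.33 × 0.75 = 0.08910 m³/s
Q = Σ qᵢ = 2.088 m³/s

2.09 m³/s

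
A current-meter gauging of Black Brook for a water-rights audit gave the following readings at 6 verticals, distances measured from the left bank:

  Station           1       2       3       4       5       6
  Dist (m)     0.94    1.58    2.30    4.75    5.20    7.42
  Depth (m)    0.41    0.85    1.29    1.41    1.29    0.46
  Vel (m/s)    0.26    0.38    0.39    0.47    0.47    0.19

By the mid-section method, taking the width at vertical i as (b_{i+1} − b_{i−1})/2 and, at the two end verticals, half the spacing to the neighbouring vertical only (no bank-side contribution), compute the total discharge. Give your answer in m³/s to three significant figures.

w_1 = (1.58 − 0.94)/2 = 0.32 m; q_1 = 0.26 × 0.41 × 0.32 = 0.03411 m³/s
w_2 = (2.30 − 0.94)/2 = 0.68 m; q_2 = 0.38 × 0.85 × 0.68 = 0.2196 m³/s
w_3 = (4.75 − 1.58)/2 = 1.585 m; q_3 = 0.39 × 1.29 × 1.585 = 0.7974 m³/s
w_4 = (5.20 − 2.30)/2 = 1.45 m; q_4 = 0.47 × 1.41 × 1.45 = 0.9609 m³/s
w_5 = (7.42 − 4.75)/2 = 1.335 m; q_5 = 0.47 × 1.29 × 1.335 = 0.8094 m³/s
w_6 = (7.42 − 5.20)/2 = 1.11 m; q_6 = 0.19 × 0.46 × 1.11 = 0.09701 m³/s
Q = Σ qᵢ = 2.919 m³/s

2.92 m³/s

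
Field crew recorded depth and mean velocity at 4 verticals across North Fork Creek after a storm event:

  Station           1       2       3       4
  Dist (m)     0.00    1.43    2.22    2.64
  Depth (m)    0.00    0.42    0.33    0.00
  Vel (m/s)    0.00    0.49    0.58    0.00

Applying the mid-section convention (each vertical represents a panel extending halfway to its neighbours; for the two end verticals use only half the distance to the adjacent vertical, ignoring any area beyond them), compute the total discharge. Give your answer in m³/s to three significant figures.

0.344 m³/s

w_2 = (2.22 − 0.00)/2 = 1.11 m; q_2 = 0.49 × 0.42 × 1.11 = 0.2284 m³/s
w_3 = (2.64 − 1.43)/2 = 0.605 m; q_3 = 0.58 × 0.33 × 0.605 = 0.1158 m³/s
Stations 1, 4 contribute zero (depth or velocity is 0).
Q = Σ qᵢ = 0.3442 m³/s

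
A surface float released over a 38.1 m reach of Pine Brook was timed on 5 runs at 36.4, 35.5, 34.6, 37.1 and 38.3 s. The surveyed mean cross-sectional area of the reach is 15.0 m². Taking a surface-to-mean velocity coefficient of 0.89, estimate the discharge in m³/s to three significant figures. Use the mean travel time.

14.0 m³/s

t̄ = (36.4 + 35.5 + 34.6 + 37.1 + 38.3) / 5 = 36.38 s
v_surface = L / t̄ = 38.1 / 36.38 = 1.047 m/s
v_mean = 0.89 × 1.047 = 0.9321 m/s
Q = A × v_mean = 15.0 × 0.9321 = 13.98 m³/s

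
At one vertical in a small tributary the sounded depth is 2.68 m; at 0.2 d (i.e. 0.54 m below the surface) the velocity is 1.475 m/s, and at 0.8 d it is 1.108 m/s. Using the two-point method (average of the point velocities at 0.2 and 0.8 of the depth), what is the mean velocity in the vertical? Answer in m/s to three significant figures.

1.29 m/s

v̄ = (1.475 + 1.108) / 2 = 1.292 m/s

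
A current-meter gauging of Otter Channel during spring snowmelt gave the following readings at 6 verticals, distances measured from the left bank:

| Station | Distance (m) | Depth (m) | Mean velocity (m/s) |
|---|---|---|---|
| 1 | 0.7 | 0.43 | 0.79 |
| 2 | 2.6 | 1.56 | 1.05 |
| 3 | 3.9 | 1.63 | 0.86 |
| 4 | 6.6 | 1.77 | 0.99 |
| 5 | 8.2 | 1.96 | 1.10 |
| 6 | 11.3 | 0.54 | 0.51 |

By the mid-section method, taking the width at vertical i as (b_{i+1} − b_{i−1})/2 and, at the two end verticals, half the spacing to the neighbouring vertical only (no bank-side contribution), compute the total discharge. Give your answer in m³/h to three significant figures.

w_1 = (2.6 − 0.7)/2 = 0.95 m; q_1 = 0.79 × 0.43 × 0.95 = 0.3227 m³/s
w_2 = (3.9 − 0.7)/2 = 1.6 m; q_2 = 1.05 × 1.56 × 1.6 = 2.621 m³/s
w_3 = (6.6 − 2.6)/2 = 2 m; q_3 = 0.86 × 1.63 × 2 = 2.804 m³/s
w_4 = (8.2 − 3.9)/2 = 2.15 m; q_4 = 0.99 × 1.77 × 2.15 = 3.767 m³/s
w_5 = (11.3 − 6.6)/2 = 2.35 m; q_5 = 1.10 × 1.96 × 2.35 = 5.067 m³/s
w_6 = (11.3 − 8.2)/2 = 1.55 m; q_6 = 0.51 × 0.54 × 1.55 = 0.4269 m³/s
Q = Σ qᵢ = 15.01 m³/s
= 15.01 × 3600 = 54030 m³/h

54000 m³/h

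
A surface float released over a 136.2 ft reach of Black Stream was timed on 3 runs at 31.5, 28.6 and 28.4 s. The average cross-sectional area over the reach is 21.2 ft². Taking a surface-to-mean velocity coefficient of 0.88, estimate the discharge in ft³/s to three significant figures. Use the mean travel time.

t̄ = (31.5 + 28.6 + 28.4) / 3 = 29.5 s
v_surface = L / t̄ = 136.2 / 29.5 = 4.617 ft/s
v_mean = 0.88 × 4.617 = 4.063 ft/s
Q = A × v_mean = 21.2 × 4.063 = 86.13 ft³/s

86.1 ft³/s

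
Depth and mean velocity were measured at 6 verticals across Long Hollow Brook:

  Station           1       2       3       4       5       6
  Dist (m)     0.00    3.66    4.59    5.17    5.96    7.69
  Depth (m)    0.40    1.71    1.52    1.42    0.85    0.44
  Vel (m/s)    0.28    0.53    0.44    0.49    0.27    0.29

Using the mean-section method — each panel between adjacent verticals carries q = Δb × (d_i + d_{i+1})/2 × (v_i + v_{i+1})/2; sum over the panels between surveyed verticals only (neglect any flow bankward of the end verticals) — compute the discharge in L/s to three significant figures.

3340 L/s

Panel 1-2: Δb = 3.66 m, d̄ = (0.40+1.71)/2 = 1.055, v̄ = (0.28+0.53)/2 = 0.405 → q = 3.66×1.055×0.405 = 1.564 m³/s
Panel 2-3: Δb = 0.93 m, d̄ = (1.71+1.52)/2 = 1.615, v̄ = (0.53+0.44)/2 = 0.485 → q = 0.93×1.615×0.485 = 0.7284 m³/s
Panel 3-4: Δb = 0.58 m, d̄ = (1.52+1.42)/2 = 1.47, v̄ = (0.44+0.49)/2 = 0.465 → q = 0.58×1.47×0.465 = 0.3965 m³/s
Panel 4-5: Δb = 0.79 m, d̄ = (1.42+0.85)/2 = 1.135, v̄ = (0.49+0.27)/2 = 0.38 → q = 0.79×1.135×0.38 = 0.3407 m³/s
Panel 5-6: Δb = 1.73 m, d̄ = (0.85+0.44)/2 = 0.645, v̄ = (0.27+0.29)/2 = 0.28 → q = 1.73×0.645×0.28 = 0.3124 m³/s
Q = Σ q = 3.342 m³/s
= 3.342 × 1000 = 3342 L/s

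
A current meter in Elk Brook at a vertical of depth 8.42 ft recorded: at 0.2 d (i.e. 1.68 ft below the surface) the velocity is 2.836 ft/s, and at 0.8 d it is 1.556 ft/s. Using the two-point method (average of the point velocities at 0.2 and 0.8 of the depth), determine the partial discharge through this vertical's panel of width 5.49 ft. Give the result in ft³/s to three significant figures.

v̄ = (2.836 + 1.556) / 2 = 2.196 ft/s
q = v̄ × d × w = 2.196 × 8.42 × 5.49 = 101.5 ft³/s

102 ft³/s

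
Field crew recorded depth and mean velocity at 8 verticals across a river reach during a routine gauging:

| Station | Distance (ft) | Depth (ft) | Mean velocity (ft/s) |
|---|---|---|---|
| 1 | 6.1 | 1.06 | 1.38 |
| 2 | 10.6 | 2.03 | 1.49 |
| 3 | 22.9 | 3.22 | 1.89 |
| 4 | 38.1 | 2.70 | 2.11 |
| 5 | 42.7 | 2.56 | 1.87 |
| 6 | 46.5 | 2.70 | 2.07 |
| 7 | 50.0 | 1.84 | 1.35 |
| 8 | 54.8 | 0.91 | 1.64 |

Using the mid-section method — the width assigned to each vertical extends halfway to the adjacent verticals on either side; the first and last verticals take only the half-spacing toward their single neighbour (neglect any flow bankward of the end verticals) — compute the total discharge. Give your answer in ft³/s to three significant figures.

w_1 = (10.6 − 6.1)/2 = 2.25 ft; q_1 = 1.38 × 1.06 × 2.25 = 3.291 ft³/s
w_2 = (22.9 − 6.1)/2 = 8.4 ft; q_2 = 1.49 × 2.03 × 8.4 = 25.41 ft³/s
w_3 = (38.1 − 10.6)/2 = 13.75 ft; q_3 = 1.89 × 3.22 × 13.75 = 83.68 ft³/s
w_4 = (42.7 − 22.9)/2 = 9.9 ft; q_4 = 2.11 × 2.70 × 9.9 = 56.40 ft³/s
w_5 = (46.5 − 38.1)/2 = 4.2 ft; q_5 = 1.87 × 2.56 × 4.2 = 20.11 ft³/s
w_6 = (50.0 − 42.7)/2 = 3.65 ft; q_6 = 2.07 × 2.70 × 3.65 = 20.40 ft³/s
w_7 = (54.8 − 46.5)/2 = 4.15 ft; q_7 = 1.35 × 1.84 × 4.15 = 10.31 ft³/s
w_8 = (54.8 − 50.0)/2 = 2.4 ft; q_8 = 1.64 × 0.91 × 2.4 = 3.582 ft³/s
Q = Σ qᵢ = 223.2 ft³/s

223 ft³/s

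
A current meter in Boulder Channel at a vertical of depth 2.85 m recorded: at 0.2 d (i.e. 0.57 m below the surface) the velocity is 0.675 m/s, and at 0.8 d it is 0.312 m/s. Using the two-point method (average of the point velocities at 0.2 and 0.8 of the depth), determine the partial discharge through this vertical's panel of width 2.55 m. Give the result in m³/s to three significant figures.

3.59 m³/s

v̄ = (0.675 + 0.312) / 2 = 0.4935 m/s
q = v̄ × d × w = 0.4935 × 2.85 × 2.55 = 3.587 m³/s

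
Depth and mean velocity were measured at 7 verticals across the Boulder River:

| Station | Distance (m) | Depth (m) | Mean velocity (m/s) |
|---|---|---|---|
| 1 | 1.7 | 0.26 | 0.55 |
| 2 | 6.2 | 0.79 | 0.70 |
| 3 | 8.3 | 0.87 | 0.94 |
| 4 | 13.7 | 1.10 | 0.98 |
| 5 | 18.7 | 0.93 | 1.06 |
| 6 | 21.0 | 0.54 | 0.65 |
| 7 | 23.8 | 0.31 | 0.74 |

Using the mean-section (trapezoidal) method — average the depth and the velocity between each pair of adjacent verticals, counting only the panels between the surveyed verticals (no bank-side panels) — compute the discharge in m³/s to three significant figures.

15.5 m³/s

Panel 1-2: Δb = 4.5 m, d̄ = (0.26+0.79)/2 = 0.525, v̄ = (0.55+0.70)/2 = 0.625 → q = 4.5×0.525×0.625 = 1.477 m³/s
Panel 2-3: Δb = 2.1 m, d̄ = (0.79+0.87)/2 = 0.83, v̄ = (0.70+0.94)/2 = 0.82 → q = 2.1×0.83×0.82 = 1.429 m³/s
Panel 3-4: Δb = 5.4 m, d̄ = (0.87+1.10)/2 = 0.985, v̄ = (0.94+0.98)/2 = 0.96 → q = 5.4×0.985×0.96 = 5.106 m³/s
Panel 4-5: Δb = 5 m, d̄ = (1.10+0.93)/2 = 1.015, v̄ = (0.98+1.06)/2 = 1.02 → q = 5×1.015×1.02 = 5.177 m³/s
Panel 5-6: Δb = 2.3 m, d̄ = (0.93+0.54)/2 = 0.735, v̄ = (1.06+0.65)/2 = 0.855 → q = 2.3×0.735×0.855 = 1.445 m³/s
Panel 6-7: Δb = 2.8 m, d̄ = (0.54+0.31)/2 = 0.425, v̄ = (0.65+0.74)/2 = 0.695 → q = 2.8×0.425×0.695 = 0.8271 m³/s
Q = Σ q = 15.46 m³/s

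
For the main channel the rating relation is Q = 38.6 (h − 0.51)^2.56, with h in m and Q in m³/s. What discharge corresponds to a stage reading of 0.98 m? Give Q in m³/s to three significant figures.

Q = 38.6 × (0.98 − 0.51)^2.56 = 38.6 × 0.47^2.56 = 5.587 m³/s

5.59 m³/s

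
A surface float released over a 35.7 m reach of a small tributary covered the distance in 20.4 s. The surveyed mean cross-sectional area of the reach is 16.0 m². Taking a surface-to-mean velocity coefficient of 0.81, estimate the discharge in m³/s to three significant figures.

22.7 m³/s

v_surface = L / t̄ = 35.7 / 20.4 = 1.750 m/s
v_mean = 0.81 × 1.750 = 1.418 m/s
Q = A × v_mean = 16.0 × 1.418 = 22.68 m³/s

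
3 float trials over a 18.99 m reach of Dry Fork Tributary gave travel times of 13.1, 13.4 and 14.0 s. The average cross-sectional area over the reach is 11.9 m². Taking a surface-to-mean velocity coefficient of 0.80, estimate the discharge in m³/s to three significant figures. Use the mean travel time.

13.4 m³/s

t̄ = (13.1 + 13.4 + 14.0) / 3 = 13.5 s
v_surface = L / t̄ = 18.99 / 13.5 = 1.407 m/s
v_mean = 0.80 × 1.407 = 1.125 m/s
Q = A × v_mean = 11.9 × 1.125 = 13.39 m³/s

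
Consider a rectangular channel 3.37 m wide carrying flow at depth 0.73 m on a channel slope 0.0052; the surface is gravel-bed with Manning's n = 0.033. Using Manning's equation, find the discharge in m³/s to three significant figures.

3.43 m³/s

A = b·y = 3.37 × 0.73 = 2.460 m²
P = b + 2y = 3.37 + 2×0.73 = 4.830 m
R = A/P = 2.460/4.830 = 0.5093 m
Q = (1/n)·A·R^(2/3)·S^(1/2) = (1/0.033) × 2.460 × 0.5093^(2/3) × 0.0052^(1/2) = 3.429 m³/s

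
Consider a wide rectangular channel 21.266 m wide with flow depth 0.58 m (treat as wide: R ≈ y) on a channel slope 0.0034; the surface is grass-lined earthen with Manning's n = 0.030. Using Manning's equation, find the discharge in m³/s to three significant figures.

A = b·y = 21.266 × 0.58 = 12.33 m²
Wide channel: R ≈ y = 0.58 m
Q = (1/n)·A·R^(2/3)·S^(1/2) = (1/0.030) × 12.33 × 0.5800^(2/3) × 0.0034^(1/2) = 16.67 m³/s

16.7 m³/s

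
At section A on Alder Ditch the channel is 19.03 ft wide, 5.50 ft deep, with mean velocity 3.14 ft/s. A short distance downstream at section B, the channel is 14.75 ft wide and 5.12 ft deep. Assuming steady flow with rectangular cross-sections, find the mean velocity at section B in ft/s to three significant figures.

Q = A₁V₁ = (19.03×5.50) × 3.14 = 328.6 ft³/s
A₂ = 14.75 × 5.12 = 75.52 ft²
V₂ = Q/A₂ = 328.6/75.52 = 4.352 ft/s

4.35 ft/s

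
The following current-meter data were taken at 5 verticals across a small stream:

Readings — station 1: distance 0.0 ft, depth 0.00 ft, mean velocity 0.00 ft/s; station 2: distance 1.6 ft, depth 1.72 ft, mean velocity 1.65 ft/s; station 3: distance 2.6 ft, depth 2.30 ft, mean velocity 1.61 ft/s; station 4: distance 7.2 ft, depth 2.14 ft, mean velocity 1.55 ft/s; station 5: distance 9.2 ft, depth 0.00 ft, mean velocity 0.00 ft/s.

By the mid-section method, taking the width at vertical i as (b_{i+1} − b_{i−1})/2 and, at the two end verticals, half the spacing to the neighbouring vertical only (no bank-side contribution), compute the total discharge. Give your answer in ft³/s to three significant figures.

25.0 ft³/s

w_2 = (2.6 − 0.0)/2 = 1.3 ft; q_2 = 1.65 × 1.72 × 1.3 = 3.689 ft³/s
w_3 = (7.2 − 1.6)/2 = 2.8 ft; q_3 = 1.61 × 2.30 × 2.8 = 10.37 ft³/s
w_4 = (9.2 − 2.6)/2 = 3.3 ft; q_4 = 1.55 × 2.14 × 3.3 = 10.95 ft³/s
Stations 1, 5 contribute zero (depth or velocity is 0).
Q = Σ qᵢ = 25.00 ft³/s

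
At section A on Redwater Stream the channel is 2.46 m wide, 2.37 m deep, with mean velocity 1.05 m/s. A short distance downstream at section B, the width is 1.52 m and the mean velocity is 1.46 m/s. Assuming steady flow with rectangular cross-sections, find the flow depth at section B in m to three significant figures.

2.76 m

Q = A₁V₁ = (2.46×2.37) × 1.05 = 6.122 m³/s
d₂ = Q/(b₂ V₂) = 6.122/(1.52×1.46) = 2.759 m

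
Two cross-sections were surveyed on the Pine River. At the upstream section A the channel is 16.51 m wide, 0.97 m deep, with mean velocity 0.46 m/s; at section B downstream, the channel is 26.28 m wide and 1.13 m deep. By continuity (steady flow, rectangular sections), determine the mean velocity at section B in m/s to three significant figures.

Q = A₁V₁ = (16.51×0.97) × 0.46 = 7.367 m³/s
A₂ = 26.28 × 1.13 = 29.70 m²
V₂ = Q/A₂ = 7.367/29.70 = 0.2481 m/s

0.248 m/s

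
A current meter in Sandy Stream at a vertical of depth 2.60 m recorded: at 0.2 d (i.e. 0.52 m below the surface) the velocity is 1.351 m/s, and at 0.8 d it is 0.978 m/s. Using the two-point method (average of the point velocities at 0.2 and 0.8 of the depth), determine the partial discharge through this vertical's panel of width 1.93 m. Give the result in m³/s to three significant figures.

5.84 m³/s

v̄ = (1.351 + 0.978) / 2 = 1.165 m/s
q = v̄ × d × w = 1.165 × 2.60 × 1.93 = 5.843 m³/s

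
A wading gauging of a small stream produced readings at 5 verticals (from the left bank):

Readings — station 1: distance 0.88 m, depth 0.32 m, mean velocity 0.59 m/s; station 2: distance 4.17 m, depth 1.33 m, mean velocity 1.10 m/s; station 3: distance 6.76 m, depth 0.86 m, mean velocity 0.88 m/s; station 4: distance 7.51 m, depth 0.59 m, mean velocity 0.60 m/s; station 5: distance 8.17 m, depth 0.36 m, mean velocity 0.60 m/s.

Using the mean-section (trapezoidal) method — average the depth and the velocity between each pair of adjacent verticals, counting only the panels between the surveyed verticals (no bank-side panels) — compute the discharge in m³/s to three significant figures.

Panel 1-2: Δb = 3.29 m, d̄ = (0.32+1.33)/2 = 0.825, v̄ = (0.59+1.10)/2 = 0.845 → q = 3.29×0.825×0.845 = 2.294 m³/s
Panel 2-3: Δb = 2.59 m, d̄ = (1.33+0.86)/2 = 1.095, v̄ = (1.10+0.88)/2 = 0.99 → q = 2.59×1.095×0.99 = 2.808 m³/s
Panel 3-4: Δb = 0.75 m, d̄ = (0.86+0.59)/2 = 0.725, v̄ = (0.88+0.60)/2 = 0.74 → q = 0.75×0.725×0.74 = 0.4024 m³/s
Panel 4-5: Δb = 0.66 m, d̄ = (0.59+0.36)/2 = 0.475, v̄ = (0.60+0.60)/2 = 0.6 → q = 0.66×0.475×0.6 = 0.1881 m³/s
Q = Σ q = 5.692 m³/s

5.69 m³/s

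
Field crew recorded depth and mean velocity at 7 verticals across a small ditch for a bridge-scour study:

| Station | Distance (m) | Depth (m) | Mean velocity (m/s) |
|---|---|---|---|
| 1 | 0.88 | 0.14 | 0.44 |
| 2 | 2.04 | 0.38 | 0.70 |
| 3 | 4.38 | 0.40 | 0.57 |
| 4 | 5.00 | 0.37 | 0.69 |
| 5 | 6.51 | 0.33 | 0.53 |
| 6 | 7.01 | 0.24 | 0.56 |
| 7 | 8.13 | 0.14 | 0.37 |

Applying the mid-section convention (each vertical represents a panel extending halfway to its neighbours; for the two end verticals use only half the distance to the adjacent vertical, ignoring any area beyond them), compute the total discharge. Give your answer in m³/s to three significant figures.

1.42 m³/s

w_1 = (2.04 − 0.88)/2 = 0.58 m; q_1 = 0.44 × 0.14 × 0.58 = 0.03573 m³/s
w_2 = (4.38 − 0.88)/2 = 1.75 m; q_2 = 0.70 × 0.38 × 1.75 = 0.4655 m³/s
w_3 = (5.00 − 2.04)/2 = 1.48 m; q_3 = 0.57 × 0.40 × 1.48 = 0.3374 m³/s
w_4 = (6.51 − 4.38)/2 = 1.065 m; q_4 = 0.69 × 0.37 × 1.065 = 0.2719 m³/s
w_5 = (7.01 − 5.00)/2 = 1.005 m; q_5 = 0.53 × 0.33 × 1.005 = 0.1758 m³/s
w_6 = (8.13 − 6.51)/2 = 0.81 m; q_6 = 0.56 × 0.24 × 0.81 = 0.1089 m³/s
w_7 = (8.13 − 7.01)/2 = 0.56 m; q_7 = 0.37 × 0.14 × 0.56 = 0.02901 m³/s
Q = Σ qᵢ = 1.424 m³/s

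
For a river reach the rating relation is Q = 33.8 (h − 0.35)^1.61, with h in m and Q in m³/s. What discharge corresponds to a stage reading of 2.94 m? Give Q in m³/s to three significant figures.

156 m³/s

Q = 33.8 × (2.94 − 0.35)^1.61 = 33.8 × 2.59^1.61 = 156.4 m³/s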